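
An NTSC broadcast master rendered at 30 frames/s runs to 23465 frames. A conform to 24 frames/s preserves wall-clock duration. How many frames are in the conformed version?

Frames at target rate = 23465 × (24) / (30) = 18772.

18772 frames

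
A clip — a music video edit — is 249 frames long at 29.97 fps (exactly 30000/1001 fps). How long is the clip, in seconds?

8.3083 seconds

Running time = 249 / (30000/1001) = 8.3083 s.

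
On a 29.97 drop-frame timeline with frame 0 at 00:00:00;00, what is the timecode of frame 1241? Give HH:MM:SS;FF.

00:00:41;11

Each 10-minute DF block holds 10 × 60 × 30 − 9 × 2 = 17982 frames. 1241 ÷ 17982 → 0 full blocks, remainder 1241.
Within the partial block the first minute is 1800 frames and each further minute 1798, so 0 further minute boundaries passed. Total skipped labels = 18 × 0 + 2 × 0 = 0.
Non-drop label index = 1241 + 0 = 1241; at 30 labels/s that is 00:00:41:11, i.e. DF 00:00:41;11.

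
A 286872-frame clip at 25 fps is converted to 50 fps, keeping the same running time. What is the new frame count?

573744 frames

Frames at target rate = 286872 × (50) / (25) = 573744.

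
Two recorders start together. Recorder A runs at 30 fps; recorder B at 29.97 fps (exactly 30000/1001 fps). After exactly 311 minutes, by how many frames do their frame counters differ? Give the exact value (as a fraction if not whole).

311 min = 18660 s.
A emits 30 × 18660 = 559800 frames; B emits 30000/1001 × 18660 = 559800000/1001.
Difference = 559800/1001 frames (≈ 559.2408); B is behind A.

559800/1001 frames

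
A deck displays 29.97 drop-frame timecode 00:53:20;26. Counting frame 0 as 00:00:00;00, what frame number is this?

As if non-drop at 30 labels/s: (0 × 3600 + 53 × 60 + 20) × 30 + 26 = 96026.
Minute boundaries passed: 53; those not divisible by 10: 53 − 5 = 48; dropped labels = 2 × 48 = 96.
Actual frame index = 96026 − 96 = 95930.

95930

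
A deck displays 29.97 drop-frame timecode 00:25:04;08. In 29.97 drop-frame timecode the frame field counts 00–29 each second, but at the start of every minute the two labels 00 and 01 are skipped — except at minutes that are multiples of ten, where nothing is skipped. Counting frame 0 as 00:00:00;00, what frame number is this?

As if non-drop at 30 labels/s: (0 × 3600 + 25 × 60 + 4) × 30 + 8 = 45128.
Minute boundaries passed: 25; those not divisible by 10: 25 − 2 = 23; dropped labels = 2 × 23 = 46.
Actual frame index = 45128 − 46 = 45082.

45082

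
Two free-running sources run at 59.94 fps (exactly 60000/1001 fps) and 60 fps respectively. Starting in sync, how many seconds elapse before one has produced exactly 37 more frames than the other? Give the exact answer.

The gap grows by |60 − 60000/1001| = 60/1001 frames per second.
Time for a 37-frame gap: 37 ÷ (60/1001) = 37037/60 s.

37037/60 seconds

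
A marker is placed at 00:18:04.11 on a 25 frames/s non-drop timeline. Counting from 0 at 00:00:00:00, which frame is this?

Total seconds to the label: (0 × 3600 + 18 × 60 + 4) = 1084.
Frame index = 1084 × 25 + 11 = 27111.

27111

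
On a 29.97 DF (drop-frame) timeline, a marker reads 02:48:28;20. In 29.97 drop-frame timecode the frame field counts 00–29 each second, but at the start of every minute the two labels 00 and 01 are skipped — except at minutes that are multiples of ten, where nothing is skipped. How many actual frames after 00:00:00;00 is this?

As if non-drop at 30 labels/s: (2 × 3600 + 48 × 60 + 28) × 30 + 20 = 303260.
Minute boundaries passed: 168; those not divisible by 10: 168 − 16 = 152; dropped labels = 2 × 152 = 304.
Actual frame index = 303260 − 304 = 302956.

302956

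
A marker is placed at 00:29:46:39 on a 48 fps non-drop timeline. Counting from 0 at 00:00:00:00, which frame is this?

frame 85767

Total seconds to the label: (0 × 3600 + 29 × 60 + 46) = 1786.
Frame index = 1786 × 48 + 39 = 85767.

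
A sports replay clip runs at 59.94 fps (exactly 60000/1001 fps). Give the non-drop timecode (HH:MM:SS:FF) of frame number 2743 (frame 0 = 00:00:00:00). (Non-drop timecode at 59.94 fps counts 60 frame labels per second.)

2743 ÷ 60 = 45 full seconds, remainder 43 frames.
45 s = 0 h 0 min 45 s.
Timecode: 00:00:45:43.

00:00:45:43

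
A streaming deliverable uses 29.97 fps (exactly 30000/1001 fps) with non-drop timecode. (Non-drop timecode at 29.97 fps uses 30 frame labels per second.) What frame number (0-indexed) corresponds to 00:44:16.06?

79686

Total seconds to the label: (0 × 3600 + 44 × 60 + 16) = 2656.
Frame index = 2656 × 30 + 6 = 79686.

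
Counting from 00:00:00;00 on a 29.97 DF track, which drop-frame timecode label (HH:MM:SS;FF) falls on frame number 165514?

01:32:02;20

Ten DF minutes hold 17982 frames, so frame 165514 lies in block 9 (frames 161838–179819) with 3676 frames into that block.
The block's first minute is 1800 frames and the rest 1798 each; 3676 frames reaches minute 2, so 9 × 18 + 2 × 2 = 166 labels have been skipped so far.
Adding those back, label number 165514 + 166 = 165680 at 30 labels/s is 5522 s + 20 f = 1 h 32 min 2 s frame 20, i.e. 01:32:02;20.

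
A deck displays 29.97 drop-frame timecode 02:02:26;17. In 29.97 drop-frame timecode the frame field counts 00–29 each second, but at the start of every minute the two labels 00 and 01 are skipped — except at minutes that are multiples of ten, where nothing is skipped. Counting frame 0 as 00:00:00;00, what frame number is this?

220177

Complete 10-minute blocks: 12, each 17982 frames → 215784.
Remaining 2 whole minutes in the current block: 1800 + 1 × 1798 = 3598 frames.
Within the current minute: 26 × 30 + 17 − 2 = 795 (labels ;00/;01 skipped at this minute). Total = 215784 + 3598 + 795 = 220177.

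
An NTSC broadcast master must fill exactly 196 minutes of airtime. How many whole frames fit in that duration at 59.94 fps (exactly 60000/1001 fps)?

196 min = 11760 s.
Frames = 11760 × 60000/1001 = 100800000/143 ≈ 704895.1049.
Complete frames: 704895.

704895 frames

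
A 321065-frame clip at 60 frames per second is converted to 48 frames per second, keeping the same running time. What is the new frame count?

256852 frames

Target frames = source frames × (target rate / source rate) = 321065 × (48)/(60) = 321065 × 4/5 = 256852.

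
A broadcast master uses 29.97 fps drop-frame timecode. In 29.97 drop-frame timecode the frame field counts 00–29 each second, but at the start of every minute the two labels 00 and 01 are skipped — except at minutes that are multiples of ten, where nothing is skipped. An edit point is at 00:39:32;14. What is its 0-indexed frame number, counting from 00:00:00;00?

71102

Complete 10-minute blocks: 3, each 17982 frames → 53946.
Remaining 9 whole minutes in the current block: 1800 + 8 × 1798 = 16184 frames.
Within the current minute: 32 × 30 + 14 − 2 = 972 (labels ;00/;01 skipped at this minute). Total = 53946 + 16184 + 972 = 71102.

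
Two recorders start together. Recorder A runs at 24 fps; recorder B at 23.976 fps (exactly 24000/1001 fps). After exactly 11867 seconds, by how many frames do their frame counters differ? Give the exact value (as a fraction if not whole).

A emits 24 × 11867 = 284808 frames; B emits 24000/1001 × 11867 = 284808000/1001.
Difference = 284808/1001 frames (≈ 284.5235); B is behind A.

284808/1001 frames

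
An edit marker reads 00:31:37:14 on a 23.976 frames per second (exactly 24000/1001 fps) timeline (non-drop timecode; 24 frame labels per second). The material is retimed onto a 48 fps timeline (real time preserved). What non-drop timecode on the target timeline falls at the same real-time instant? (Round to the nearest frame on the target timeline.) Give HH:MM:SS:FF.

00:31:39:23

Source frame index: (0×3600 + 31×60 + 37) × 24 + 14 = 45542.
Real time: 45542 / (24000/1001) = 22793771/12000 s.
Target frame: (22793771/12000) × (48) = 22793771/250 ≈ 91175.084 → 91175.
At 48 labels/s: frame 91175 → 00:31:39:23.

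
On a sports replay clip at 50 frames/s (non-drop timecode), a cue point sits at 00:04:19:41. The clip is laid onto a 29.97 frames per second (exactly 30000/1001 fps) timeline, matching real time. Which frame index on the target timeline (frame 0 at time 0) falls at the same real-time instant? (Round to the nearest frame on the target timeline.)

frame 7787

Source frame index: (0×3600 + 4×60 + 19) × 50 + 41 = 12991.
Real time: 12991 / (50) = 12991/50 s.
Target frame: (12991/50) × (30000/1001) = 708600/91 ≈ 7786.813 → 7787.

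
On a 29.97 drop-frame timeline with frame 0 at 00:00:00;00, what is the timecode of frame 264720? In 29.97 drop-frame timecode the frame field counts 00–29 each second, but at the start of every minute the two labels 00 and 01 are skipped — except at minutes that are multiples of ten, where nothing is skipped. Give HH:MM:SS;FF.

02:27:12;26

Each 10-minute DF block holds 10 × 60 × 30 − 9 × 2 = 17982 frames. 264720 ÷ 17982 → 14 full blocks, remainder 12972.
Within the partial block the first minute is 1800 frames and each further minute 1798, so 7 further minute boundaries passed. Total skipped labels = 18 × 14 + 2 × 7 = 266.
Non-drop label index = 264720 + 266 = 264986; at 30 labels/s that is 02:27:12:26, i.e. DF 02:27:12;26.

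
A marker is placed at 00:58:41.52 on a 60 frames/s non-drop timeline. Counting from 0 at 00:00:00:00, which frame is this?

Total seconds to the label: (0 × 3600 + 58 × 60 + 41) = 3521.
Frame index = 3521 × 60 + 52 = 211312.

frame 211312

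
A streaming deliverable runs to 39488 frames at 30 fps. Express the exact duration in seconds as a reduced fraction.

Running time = 39488 ÷ (30) = 39488 × 1/30 = 19744/15 s.

19744/15 seconds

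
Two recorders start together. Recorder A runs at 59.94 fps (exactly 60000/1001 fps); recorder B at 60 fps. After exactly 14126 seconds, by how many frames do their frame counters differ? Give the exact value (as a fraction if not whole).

A emits 60000/1001 × 14126 = 121080000/143 frames; B emits 60 × 14126 = 847560.
Difference = 121080/143 frames (≈ 846.7133); B is ahead of A.

121080/143 frames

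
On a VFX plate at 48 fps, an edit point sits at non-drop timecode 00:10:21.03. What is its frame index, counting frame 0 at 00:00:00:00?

Total seconds to the label: (0 × 3600 + 10 × 60 + 21) = 621.
Frame index = 621 × 48 + 3 = 29811.

29811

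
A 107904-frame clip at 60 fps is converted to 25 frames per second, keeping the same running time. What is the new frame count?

44960 frames

Target frames = source frames × (target rate / source rate) = 107904 × (25)/(60) = 107904 × 5/12 = 44960.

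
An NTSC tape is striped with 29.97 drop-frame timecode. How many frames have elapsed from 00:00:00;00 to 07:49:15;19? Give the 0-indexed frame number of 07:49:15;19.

843823

As if non-drop at 30 labels/s: (7 × 3600 + 49 × 60 + 15) × 30 + 19 = 844669.
Minute boundaries passed: 469; those not divisible by 10: 469 − 46 = 423; dropped labels = 2 × 423 = 846.
Actual frame index = 844669 − 846 = 843823.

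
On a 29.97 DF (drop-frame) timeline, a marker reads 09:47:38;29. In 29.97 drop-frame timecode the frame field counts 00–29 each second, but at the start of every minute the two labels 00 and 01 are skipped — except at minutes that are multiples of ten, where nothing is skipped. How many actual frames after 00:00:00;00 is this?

As if non-drop at 30 labels/s: (9 × 3600 + 47 × 60 + 38) × 30 + 29 = 1057769.
Minute boundaries passed: 587; those not divisible by 10: 587 − 58 = 529; dropped labels = 2 × 529 = 1058.
Actual frame index = 1057769 − 1058 = 1056711.

1056711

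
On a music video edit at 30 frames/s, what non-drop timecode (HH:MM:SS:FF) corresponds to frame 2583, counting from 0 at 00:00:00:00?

2583 ÷ 30 = 86 full seconds, remainder 3 frames.
86 s = 0 h 1 min 26 s.
Timecode: 00:01:26:03.

00:01:26:03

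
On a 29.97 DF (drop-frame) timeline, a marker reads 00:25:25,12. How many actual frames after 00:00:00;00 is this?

As if non-drop at 30 labels/s: (0 × 3600 + 25 × 60 + 25) × 30 + 12 = 45762.
Minute boundaries passed: 25; those not divisible by 10: 25 − 2 = 23; dropped labels = 2 × 23 = 46.
Actual frame index = 45762 − 46 = 45716.

45716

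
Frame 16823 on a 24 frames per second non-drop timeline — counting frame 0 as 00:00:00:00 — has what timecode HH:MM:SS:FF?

00:11:40:23

16823 ÷ 24 = 700 full seconds, remainder 23 frames.
700 s = 0 h 11 min 40 s.
Timecode: 00:11:40:23.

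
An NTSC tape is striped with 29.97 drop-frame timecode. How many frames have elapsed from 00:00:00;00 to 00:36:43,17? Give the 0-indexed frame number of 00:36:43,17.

66041

As if non-drop at 30 labels/s: (0 × 3600 + 36 × 60 + 43) × 30 + 17 = 66107.
Minute boundaries passed: 36; those not divisible by 10: 36 − 3 = 33; dropped labels = 2 × 33 = 66.
Actual frame index = 66107 − 66 = 66041.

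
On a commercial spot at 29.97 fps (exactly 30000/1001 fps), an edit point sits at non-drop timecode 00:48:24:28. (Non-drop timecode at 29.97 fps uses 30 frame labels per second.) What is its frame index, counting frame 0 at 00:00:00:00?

Total seconds to the label: (0 × 3600 + 48 × 60 + 24) = 2904.
Frame index = 2904 × 30 + 28 = 87148.

87148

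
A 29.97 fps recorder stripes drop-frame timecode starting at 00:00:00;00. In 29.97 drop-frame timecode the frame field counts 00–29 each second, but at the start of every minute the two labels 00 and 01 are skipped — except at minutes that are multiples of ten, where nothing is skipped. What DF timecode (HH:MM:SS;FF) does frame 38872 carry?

Each 10-minute DF block holds 10 × 60 × 30 − 9 × 2 = 17982 frames. 38872 ÷ 17982 → 2 full blocks, remainder 2908.
Within the partial block the first minute is 1800 frames and each further minute 1798, so 1 further minute boundary passed. Total skipped labels = 18 × 2 + 2 × 1 = 38.
Non-drop label index = 38872 + 38 = 38910; at 30 labels/s that is 00:21:37:00, i.e. DF 00:21:37;00.

00:21:37;00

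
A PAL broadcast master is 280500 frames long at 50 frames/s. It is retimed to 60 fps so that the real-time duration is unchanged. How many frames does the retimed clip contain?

336600 frames

Target frames = source frames × (target rate / source rate) = 280500 × (60)/(50) = 280500 × 6/5 = 336600.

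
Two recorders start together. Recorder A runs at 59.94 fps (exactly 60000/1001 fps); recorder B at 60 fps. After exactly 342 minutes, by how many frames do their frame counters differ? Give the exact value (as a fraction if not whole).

342 min = 20520 s.
A emits 60000/1001 × 20520 = 1231200000/1001 frames; B emits 60 × 20520 = 1231200.
Difference = 1231200/1001 frames (≈ 1229.9700); B is ahead of A.

1231200/1001 frames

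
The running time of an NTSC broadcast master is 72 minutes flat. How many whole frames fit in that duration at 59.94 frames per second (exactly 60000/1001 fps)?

258941 frames

72 min = 4320 s.
Frames = 4320 × 60000/1001 = 259200000/1001 ≈ 258941.0589.
Complete frames: 258941.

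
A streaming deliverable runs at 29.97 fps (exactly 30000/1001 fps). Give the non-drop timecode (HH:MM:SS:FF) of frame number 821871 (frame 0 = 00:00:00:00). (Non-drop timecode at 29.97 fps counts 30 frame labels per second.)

07:36:35:21

821871 ÷ 30 = 27395 full seconds, remainder 21 frames.
27395 s = 7 h 36 min 35 s.
Timecode: 07:36:35:21.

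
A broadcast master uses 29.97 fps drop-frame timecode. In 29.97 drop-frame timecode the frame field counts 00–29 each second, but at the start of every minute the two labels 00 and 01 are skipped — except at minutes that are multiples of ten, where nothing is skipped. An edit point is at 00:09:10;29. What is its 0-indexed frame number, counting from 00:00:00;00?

16511

Complete 10-minute blocks: 0, each 17982 frames → 0.
Remaining 9 whole minutes in the current block: 1800 + 8 × 1798 = 16184 frames.
Within the current minute: 10 × 30 + 29 − 2 = 327 (labels ;00/;01 skipped at this minute). Total = 0 + 16184 + 327 = 16511.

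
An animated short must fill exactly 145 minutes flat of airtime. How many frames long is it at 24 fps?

208800 frames

145 min = 8700 s.
Frames = 8700 × 24 = 208800.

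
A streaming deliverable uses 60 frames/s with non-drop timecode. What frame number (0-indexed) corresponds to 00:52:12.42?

Total seconds to the label: (0 × 3600 + 52 × 60 + 12) = 3132.
Frame index = 3132 × 60 + 42 = 187962.

187962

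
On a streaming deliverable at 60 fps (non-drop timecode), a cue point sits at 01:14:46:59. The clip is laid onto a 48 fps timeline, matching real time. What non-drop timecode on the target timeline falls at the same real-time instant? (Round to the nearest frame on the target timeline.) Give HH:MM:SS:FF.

01:14:46:47

Source frame index: (1×3600 + 14×60 + 46) × 60 + 59 = 269219.
Real time: 269219 / (60) = 269219/60 s.
Target frame: (269219/60) × (48) = 1076876/5 ≈ 215375.200 → 215375.
At 48 labels/s: frame 215375 → 01:14:46:47.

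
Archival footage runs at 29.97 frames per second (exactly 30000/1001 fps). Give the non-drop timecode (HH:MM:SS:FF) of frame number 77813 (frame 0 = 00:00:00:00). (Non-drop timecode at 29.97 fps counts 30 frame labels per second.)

00:43:13:23

77813 ÷ 30 = 2593 full seconds, remainder 23 frames.
2593 s = 0 h 43 min 13 s.
Timecode: 00:43:13:23.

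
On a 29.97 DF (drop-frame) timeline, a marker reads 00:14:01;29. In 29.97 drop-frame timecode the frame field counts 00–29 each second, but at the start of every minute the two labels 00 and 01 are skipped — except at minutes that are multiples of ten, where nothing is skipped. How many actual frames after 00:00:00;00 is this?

25233

As if non-drop at 30 labels/s: (0 × 3600 + 14 × 60 + 1) × 30 + 29 = 25259.
Minute boundaries passed: 14; those not divisible by 10: 14 − 1 = 13; dropped labels = 2 × 13 = 26.
Actual frame index = 25259 − 26 = 25233.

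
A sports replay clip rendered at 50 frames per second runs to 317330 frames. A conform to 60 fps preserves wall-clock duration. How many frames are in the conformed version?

380796 frames

Target frames = source frames × (target rate / source rate) = 317330 × (60)/(50) = 317330 × 6/5 = 380796.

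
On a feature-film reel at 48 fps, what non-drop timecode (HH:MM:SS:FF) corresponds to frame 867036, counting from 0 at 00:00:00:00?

05:01:03:12

867036 ÷ 48 = 18063 full seconds, remainder 12 frames.
18063 s = 5 h 1 min 3 s.
Timecode: 05:01:03:12.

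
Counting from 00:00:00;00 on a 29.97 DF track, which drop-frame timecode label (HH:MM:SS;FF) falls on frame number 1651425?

Ten DF minutes hold 17982 frames, so frame 1651425 lies in block 91 (frames 1636362–1654343) with 15063 frames into that block.
The block's first minute is 1800 frames and the rest 1798 each; 15063 frames reaches minute 8, so 91 × 18 + 8 × 2 = 1654 labels have been skipped so far.
Adding those back, label number 1651425 + 1654 = 1653079 at 30 labels/s is 55102 s + 19 f = 15 h 18 min 22 s frame 19, i.e. 15:18:22;19.

15:18:22;19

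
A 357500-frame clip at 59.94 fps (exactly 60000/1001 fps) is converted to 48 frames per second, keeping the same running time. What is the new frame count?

Target frames = source frames × (target rate / source rate) = 357500 × (48)/(60000/1001) = 357500 × 1001/1250 = 286286.

286286 frames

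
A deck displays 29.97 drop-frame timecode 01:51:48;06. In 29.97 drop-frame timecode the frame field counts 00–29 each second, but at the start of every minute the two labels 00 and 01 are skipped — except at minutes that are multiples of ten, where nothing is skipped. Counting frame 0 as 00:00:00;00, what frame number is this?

As if non-drop at 30 labels/s: (1 × 3600 + 51 × 60 + 48) × 30 + 6 = 201246.
Minute boundaries passed: 111; those not divisible by 10: 111 − 11 = 100; dropped labels = 2 × 100 = 200.
Actual frame index = 201246 − 200 = 201046.

201046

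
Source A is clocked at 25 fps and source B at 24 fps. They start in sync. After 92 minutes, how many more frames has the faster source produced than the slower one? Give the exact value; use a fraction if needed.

5520 frames

92 min = 5520 s.
A emits 25 × 5520 = 138000 frames; B emits 24 × 5520 = 132480.
Difference = 5520 frames; B is behind A.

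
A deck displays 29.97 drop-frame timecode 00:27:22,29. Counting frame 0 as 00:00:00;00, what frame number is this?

49239

Complete 10-minute blocks: 2, each 17982 frames → 35964.
Remaining 7 whole minutes in the current block: 1800 + 6 × 1798 = 12588 frames.
Within the current minute: 22 × 30 + 29 − 2 = 687 (labels ;00/;01 skipped at this minute). Total = 35964 + 12588 + 687 = 49239.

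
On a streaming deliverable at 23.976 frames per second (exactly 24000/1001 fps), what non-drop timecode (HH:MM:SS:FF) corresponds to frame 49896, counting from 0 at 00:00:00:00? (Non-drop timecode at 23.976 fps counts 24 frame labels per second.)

00:34:39:00

49896 ÷ 24 = 2079 full seconds, remainder 0 frames.
2079 s = 0 h 34 min 39 s.
Timecode: 00:34:39:00.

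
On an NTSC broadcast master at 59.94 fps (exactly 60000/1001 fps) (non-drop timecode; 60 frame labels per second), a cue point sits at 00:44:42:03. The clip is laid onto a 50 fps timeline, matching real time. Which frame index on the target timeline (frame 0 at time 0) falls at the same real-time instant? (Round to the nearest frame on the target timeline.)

frame 134237

Source frame index: (0×3600 + 44×60 + 42) × 60 + 3 = 160923.
Real time: 160923 / (60000/1001) = 53694641/20000 s.
Target frame: (53694641/20000) × (50) = 53694641/400 ≈ 134236.603 → 134237.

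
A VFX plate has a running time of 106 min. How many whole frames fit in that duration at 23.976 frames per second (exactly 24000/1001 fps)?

106 min = 6360 s.
Frames = 6360 × 24000/1001 = 152640000/1001 ≈ 152487.5125.
Complete frames: 152487.

152487 frames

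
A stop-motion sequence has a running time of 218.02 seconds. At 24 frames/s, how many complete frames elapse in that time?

5232 frames

Frames = 218.02 × 24 = 130812/25 ≈ 5232.4800.
Complete frames: 5232.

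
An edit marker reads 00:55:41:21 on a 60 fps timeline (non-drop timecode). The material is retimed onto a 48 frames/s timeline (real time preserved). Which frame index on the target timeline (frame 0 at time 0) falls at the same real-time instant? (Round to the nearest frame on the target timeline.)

frame 160385

Source frame index: (0×3600 + 55×60 + 41) × 60 + 21 = 200481.
Real time: 200481 / (60) = 66827/20 s.
Target frame: (66827/20) × (48) = 801924/5 ≈ 160384.800 → 160385.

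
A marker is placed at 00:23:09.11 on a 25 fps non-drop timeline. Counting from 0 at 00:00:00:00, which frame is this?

Total seconds to the label: (0 × 3600 + 23 × 60 + 9) = 1389.
Frame index = 1389 × 25 + 11 = 34736.

34736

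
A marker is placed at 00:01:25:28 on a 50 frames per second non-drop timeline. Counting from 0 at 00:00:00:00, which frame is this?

frame 4278

Total seconds to the label: (0 × 3600 + 1 × 60 + 25) = 85.
Frame index = 85 × 50 + 28 = 4278.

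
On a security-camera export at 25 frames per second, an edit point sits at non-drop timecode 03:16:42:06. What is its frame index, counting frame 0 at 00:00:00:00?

Total seconds to the label: (3 × 3600 + 16 × 60 + 42) = 11802.
Frame index = 11802 × 25 + 6 = 295056.

frame 295056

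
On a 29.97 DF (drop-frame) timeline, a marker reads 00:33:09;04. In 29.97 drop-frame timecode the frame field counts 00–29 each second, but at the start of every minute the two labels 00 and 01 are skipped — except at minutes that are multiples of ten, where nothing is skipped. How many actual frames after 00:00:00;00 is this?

59614

As if non-drop at 30 labels/s: (0 × 3600 + 33 × 60 + 9) × 30 + 4 = 59674.
Minute boundaries passed: 33; those not divisible by 10: 33 − 3 = 30; dropped labels = 2 × 30 = 60.
Actual frame index = 59674 − 60 = 59614.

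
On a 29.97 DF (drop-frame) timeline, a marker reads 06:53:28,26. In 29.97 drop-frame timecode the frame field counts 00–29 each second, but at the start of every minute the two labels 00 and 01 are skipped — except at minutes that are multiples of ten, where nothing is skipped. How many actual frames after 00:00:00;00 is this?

743522

As if non-drop at 30 labels/s: (6 × 3600 + 53 × 60 + 28) × 30 + 26 = 744266.
Minute boundaries passed: 413; those not divisible by 10: 413 − 41 = 372; dropped labels = 2 × 372 = 744.
Actual frame index = 744266 − 744 = 743522.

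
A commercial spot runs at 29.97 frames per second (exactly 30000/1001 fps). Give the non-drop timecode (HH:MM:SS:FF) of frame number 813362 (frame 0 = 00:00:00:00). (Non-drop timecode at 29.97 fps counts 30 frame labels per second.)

813362 ÷ 30 = 27112 full seconds, remainder 2 frames.
27112 s = 7 h 31 min 52 s.
Timecode: 07:31:52:02.

07:31:52:02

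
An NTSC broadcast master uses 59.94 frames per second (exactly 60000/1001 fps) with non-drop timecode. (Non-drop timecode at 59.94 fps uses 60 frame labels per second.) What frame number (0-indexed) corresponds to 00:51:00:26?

Total seconds to the label: (0 × 3600 + 51 × 60 + 0) = 3060.
Frame index = 3060 × 60 + 26 = 183626.

183626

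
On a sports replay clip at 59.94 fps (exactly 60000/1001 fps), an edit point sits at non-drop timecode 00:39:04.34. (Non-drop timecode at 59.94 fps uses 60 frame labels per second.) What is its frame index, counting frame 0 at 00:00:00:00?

Total seconds to the label: (0 × 3600 + 39 × 60 + 4) = 2344.
Frame index = 2344 × 60 + 34 = 140674.

frame 140674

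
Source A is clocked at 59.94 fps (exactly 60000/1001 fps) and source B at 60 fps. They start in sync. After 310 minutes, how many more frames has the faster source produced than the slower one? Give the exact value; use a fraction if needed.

310 min = 18600 s.
A emits 60000/1001 × 18600 = 1116000000/1001 frames; B emits 60 × 18600 = 1116000.
Difference = 1116000/1001 frames (≈ 1114.8851); B is ahead of A.

1116000/1001 frames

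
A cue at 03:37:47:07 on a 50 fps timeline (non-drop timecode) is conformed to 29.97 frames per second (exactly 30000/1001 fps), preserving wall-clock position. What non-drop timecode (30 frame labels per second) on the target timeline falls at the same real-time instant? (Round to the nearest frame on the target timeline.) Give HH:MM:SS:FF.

Source frame index: (3×3600 + 37×60 + 47) × 50 + 7 = 653357.
Real time: 653357 / (50) = 653357/50 s.
Target frame: (653357/50) × (30000/1001) = 392014200/1001 ≈ 391622.577 → 391623.
At 30 labels/s: frame 391623 → 03:37:34:03.

03:37:34:03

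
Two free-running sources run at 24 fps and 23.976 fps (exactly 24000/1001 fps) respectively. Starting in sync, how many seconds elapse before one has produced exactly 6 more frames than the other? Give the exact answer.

The gap grows by |24000/1001 − 24| = 24/1001 frames per second.
Time for a 6-frame gap: 6 ÷ (24/1001) = 250.25 s.

250.25 seconds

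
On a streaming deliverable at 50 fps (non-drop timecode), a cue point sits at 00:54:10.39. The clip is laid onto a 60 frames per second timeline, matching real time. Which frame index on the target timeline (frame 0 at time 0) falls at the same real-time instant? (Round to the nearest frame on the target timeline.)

Source frame index: (0×3600 + 54×60 + 10) × 50 + 39 = 162539.
Real time: 162539 / (50) = 162539/50 s.
Target frame: (162539/50) × (60) = 975234/5 ≈ 195046.800 → 195047.

frame 195047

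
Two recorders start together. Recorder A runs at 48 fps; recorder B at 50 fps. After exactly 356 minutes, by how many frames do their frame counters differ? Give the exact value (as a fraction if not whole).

356 min = 21360 s.
A emits 48 × 21360 = 1025280 frames; B emits 50 × 21360 = 1068000.
Difference = 42720 frames; B is ahead of A.

42720 frames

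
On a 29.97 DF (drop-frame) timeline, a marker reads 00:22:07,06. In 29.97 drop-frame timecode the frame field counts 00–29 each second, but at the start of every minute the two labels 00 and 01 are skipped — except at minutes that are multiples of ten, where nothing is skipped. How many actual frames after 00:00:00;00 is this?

As if non-drop at 30 labels/s: (0 × 3600 + 22 × 60 + 7) × 30 + 6 = 39816.
Minute boundaries passed: 22; those not divisible by 10: 22 − 2 = 20; dropped labels = 2 × 20 = 40.
Actual frame index = 39816 − 40 = 39776.

39776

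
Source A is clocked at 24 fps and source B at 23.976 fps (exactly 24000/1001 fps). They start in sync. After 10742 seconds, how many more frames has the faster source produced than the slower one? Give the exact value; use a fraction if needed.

A emits 24 × 10742 = 257808 frames; B emits 24000/1001 × 10742 = 257808000/1001.
Difference = 257808/1001 frames (≈ 257.5504); B is behind A.

257808/1001 frames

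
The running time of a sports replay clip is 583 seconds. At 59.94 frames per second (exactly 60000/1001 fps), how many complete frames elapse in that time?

34945 frames

Frames = 583 × 60000/1001 = 3180000/91 ≈ 34945.0549.
Complete frames: 34945.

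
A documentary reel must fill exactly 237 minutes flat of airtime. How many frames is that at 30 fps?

237 min = 14220 s.
Frames = 14220 × 30 = 426600.

426600 frames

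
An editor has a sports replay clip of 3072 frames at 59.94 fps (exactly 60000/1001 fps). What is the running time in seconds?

Running time = 3072 / (60000/1001) = 51.2512 s.

51.2512 seconds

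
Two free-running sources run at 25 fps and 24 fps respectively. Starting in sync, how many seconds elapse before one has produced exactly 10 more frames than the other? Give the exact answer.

10 seconds

The gap grows by |24 − 25| = 1 frame per second.
Time for a 10-frame gap: 10 ÷ (1) = 10 s.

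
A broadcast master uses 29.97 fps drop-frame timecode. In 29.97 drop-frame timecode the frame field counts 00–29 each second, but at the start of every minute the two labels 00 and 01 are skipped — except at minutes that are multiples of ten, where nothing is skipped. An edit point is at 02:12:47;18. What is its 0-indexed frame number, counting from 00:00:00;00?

238790

As if non-drop at 30 labels/s: (2 × 3600 + 12 × 60 + 47) × 30 + 18 = 239028.
Minute boundaries passed: 132; those not divisible by 10: 132 − 13 = 119; dropped labels = 2 × 119 = 238.
Actual frame index = 239028 − 238 = 238790.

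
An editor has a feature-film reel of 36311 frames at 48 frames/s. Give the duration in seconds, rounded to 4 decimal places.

756.4792 seconds

Running time = 36311 × 1/48 = 36311/48 s ≈ 756.4792 s.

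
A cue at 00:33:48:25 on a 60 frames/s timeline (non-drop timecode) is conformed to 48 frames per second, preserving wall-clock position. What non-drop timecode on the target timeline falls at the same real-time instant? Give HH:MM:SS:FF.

Source frame index: (0×3600 + 33×60 + 48) × 60 + 25 = 121705.
Real time: 121705 / (60) = 24341/12 s.
Target frame: (24341/12) × (48) = 97364.
At 48 labels/s: frame 97364 → 00:33:48:20.

00:33:48:20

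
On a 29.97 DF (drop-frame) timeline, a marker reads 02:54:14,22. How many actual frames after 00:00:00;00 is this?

313328

Complete 10-minute blocks: 17, each 17982 frames → 305694.
Remaining 4 whole minutes in the current block: 1800 + 3 × 1798 = 7194 frames.
Within the current minute: 14 × 30 + 22 − 2 = 440 (labels ;00/;01 skipped at this minute). Total = 305694 + 7194 + 440 = 313328.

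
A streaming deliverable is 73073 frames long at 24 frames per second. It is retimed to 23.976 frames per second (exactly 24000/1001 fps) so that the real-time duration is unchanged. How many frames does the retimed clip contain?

Target frames = source frames × (target rate / source rate) = 73073 × (24000/1001)/(24) = 73073 × 1000/1001 = 73000.

73000 frames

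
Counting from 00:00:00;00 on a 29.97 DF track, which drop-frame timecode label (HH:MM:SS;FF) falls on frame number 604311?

Each 10-minute DF block holds 10 × 60 × 30 − 9 × 2 = 17982 frames. 604311 ÷ 17982 → 33 full blocks, remainder 10905.
Within the partial block the first minute is 1800 frames and each further minute 1798, so 6 further minute boundaries passed. Total skipped labels = 18 × 33 + 2 × 6 = 606.
Non-drop label index = 604311 + 606 = 604917; at 30 labels/s that is 05:36:03:27, i.e. DF 05:36:03;27.

05:36:03;27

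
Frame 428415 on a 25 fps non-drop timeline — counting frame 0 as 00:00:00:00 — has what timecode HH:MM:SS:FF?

04:45:36:15

428415 ÷ 25 = 17136 full seconds, remainder 15 frames.
17136 s = 4 h 45 min 36 s.
Timecode: 04:45:36:15.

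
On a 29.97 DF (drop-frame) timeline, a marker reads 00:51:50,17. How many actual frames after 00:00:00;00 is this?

93225

Complete 10-minute blocks: 5, each 17982 frames → 89910.
Remaining 1 whole minute in the current block: 1800 + 0 × 1798 = 1800 frames.
Within the current minute: 50 × 30 + 17 − 2 = 1515 (labels ;00/;01 skipped at this minute). Total = 89910 + 1800 + 1515 = 93225.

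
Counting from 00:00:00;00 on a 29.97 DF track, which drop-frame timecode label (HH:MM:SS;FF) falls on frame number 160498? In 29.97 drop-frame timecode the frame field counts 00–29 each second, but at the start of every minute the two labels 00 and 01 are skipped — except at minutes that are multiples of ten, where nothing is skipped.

Each 10-minute DF block holds 10 × 60 × 30 − 9 × 2 = 17982 frames. 160498 ÷ 17982 → 8 full blocks, remainder 16642.
Within the partial block the first minute is 1800 frames and each further minute 1798, so 9 further minute boundaries passed. Total skipped labels = 18 × 8 + 2 × 9 = 162.
Non-drop label index = 160498 + 162 = 160660; at 30 labels/s that is 01:29:15:10, i.e. DF 01:29:15;10.

01:29:15;10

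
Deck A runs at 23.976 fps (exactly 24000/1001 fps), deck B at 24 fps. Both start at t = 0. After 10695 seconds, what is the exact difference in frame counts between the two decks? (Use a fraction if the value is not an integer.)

256680/1001 frames

A emits 24000/1001 × 10695 = 256680000/1001 frames; B emits 24 × 10695 = 256680.
Difference = 256680/1001 frames (≈ 256.4236); B is ahead of A.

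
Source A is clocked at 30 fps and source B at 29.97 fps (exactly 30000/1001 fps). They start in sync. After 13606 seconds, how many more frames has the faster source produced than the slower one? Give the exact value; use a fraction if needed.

A emits 30 × 13606 = 408180 frames; B emits 30000/1001 × 13606 = 408180000/1001.
Difference = 408180/1001 frames (≈ 407.7722); B is behind A.

408180/1001 frames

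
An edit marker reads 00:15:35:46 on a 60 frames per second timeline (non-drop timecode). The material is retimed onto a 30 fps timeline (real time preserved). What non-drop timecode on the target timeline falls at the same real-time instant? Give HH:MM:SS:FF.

00:15:35:23

Source frame index: (0×3600 + 15×60 + 35) × 60 + 46 = 56146.
Real time: 56146 / (60) = 28073/30 s.
Target frame: (28073/30) × (30) = 28073.
At 30 labels/s: frame 28073 → 00:15:35:23.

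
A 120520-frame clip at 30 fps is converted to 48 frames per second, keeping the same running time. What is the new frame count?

Target frames = source frames × (target rate / source rate) = 120520 × (48)/(30) = 120520 × 8/5 = 192832.

192832 frames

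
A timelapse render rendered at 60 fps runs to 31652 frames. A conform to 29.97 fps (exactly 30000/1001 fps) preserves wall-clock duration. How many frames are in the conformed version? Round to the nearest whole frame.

Frames at target rate = 31652 × (30000/1001) / (60) = 15826000/1001 ≈ 15810.190.
Nearest whole frame: 15810.

15810 frames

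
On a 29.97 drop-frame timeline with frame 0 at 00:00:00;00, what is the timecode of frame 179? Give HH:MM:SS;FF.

00:00:05;29

Ten DF minutes hold 17982 frames, so frame 179 lies in block 0 (frames 0–17981) with 179 frames into that block.
The block's first minute is 1800 frames and the rest 1798 each; 179 frames reaches minute 0, so 0 × 18 + 0 × 2 = 0 labels have been skipped so far.
Adding those back, label number 179 + 0 = 179 at 30 labels/s is 5 s + 29 f = 0 h 0 min 5 s frame 29, i.e. 00:00:05;29.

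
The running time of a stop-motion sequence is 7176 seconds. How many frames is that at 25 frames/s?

Frames = 7176 × 25 = 179400.

179400 frames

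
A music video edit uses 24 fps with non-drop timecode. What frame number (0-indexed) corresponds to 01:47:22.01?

frame 154609

Total seconds to the label: (1 × 3600 + 47 × 60 + 22) = 6442.
Frame index = 6442 × 24 + 1 = 154609.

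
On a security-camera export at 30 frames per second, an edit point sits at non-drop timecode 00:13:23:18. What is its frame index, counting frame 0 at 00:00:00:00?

frame 24108

Total seconds to the label: (0 × 3600 + 13 × 60 + 23) = 803.
Frame index = 803 × 30 + 18 = 24108.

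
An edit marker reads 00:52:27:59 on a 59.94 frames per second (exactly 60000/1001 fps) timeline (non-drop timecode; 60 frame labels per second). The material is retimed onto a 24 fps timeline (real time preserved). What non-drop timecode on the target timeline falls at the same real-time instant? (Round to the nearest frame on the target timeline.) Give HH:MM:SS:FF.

Source frame index: (0×3600 + 52×60 + 27) × 60 + 59 = 188879.
Real time: 188879 / (60000/1001) = 189067879/60000 s.
Target frame: (189067879/60000) × (24) = 189067879/2500 ≈ 75627.152 → 75627.
At 24 labels/s: frame 75627 → 00:52:31:03.

00:52:31:03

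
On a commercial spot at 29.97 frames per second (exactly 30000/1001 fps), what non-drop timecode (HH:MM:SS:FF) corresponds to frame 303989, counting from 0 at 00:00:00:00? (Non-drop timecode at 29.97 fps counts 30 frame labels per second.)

303989 ÷ 30 = 10132 full seconds, remainder 29 frames.
10132 s = 2 h 48 min 52 s.
Timecode: 02:48:52:29.

02:48:52:29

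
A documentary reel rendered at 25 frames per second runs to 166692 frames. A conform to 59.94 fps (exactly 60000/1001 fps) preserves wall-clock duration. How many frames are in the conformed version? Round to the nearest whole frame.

399661 frames

Frames at target rate = 166692 × (60000/1001) / (25) = 400060800/1001 ≈ 399661.139.
Nearest whole frame: 399661.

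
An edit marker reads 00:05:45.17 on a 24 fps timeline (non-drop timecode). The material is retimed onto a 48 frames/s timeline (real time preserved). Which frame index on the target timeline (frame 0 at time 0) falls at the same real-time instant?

Source frame index: (0×3600 + 5×60 + 45) × 24 + 17 = 8297.
Real time: 8297 / (24) = 8297/24 s.
Target frame: (8297/24) × (48) = 16594.

frame 16594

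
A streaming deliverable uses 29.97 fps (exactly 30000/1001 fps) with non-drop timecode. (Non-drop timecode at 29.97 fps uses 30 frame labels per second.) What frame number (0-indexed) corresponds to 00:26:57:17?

Total seconds to the label: (0 × 3600 + 26 × 60 + 57) = 1617.
Frame index = 1617 × 30 + 17 = 48527.

frame 48527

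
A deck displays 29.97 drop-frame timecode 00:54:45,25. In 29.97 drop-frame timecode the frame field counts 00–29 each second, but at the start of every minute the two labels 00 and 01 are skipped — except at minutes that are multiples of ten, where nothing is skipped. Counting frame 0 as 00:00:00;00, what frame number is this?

98477

As if non-drop at 30 labels/s: (0 × 3600 + 54 × 60 + 45) × 30 + 25 = 98575.
Minute boundaries passed: 54; those not divisible by 10: 54 − 5 = 49; dropped labels = 2 × 49 = 98.
Actual frame index = 98575 − 98 = 98477.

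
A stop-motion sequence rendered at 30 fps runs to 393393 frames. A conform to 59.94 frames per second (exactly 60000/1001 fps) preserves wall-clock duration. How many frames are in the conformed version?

Target frames = source frames × (target rate / source rate) = 393393 × (60000/1001)/(30) = 393393 × 2000/1001 = 786000.

786000 frames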